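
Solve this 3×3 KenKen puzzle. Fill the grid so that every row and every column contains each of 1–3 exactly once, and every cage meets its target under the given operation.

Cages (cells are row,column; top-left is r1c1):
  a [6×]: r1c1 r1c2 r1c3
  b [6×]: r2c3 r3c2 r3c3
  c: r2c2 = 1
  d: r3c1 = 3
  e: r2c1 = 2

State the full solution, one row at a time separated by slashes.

Cage e is given; hence r2c1 = 2.
C is a freebie, so r2c2 = 1.
Row 2 already has 1, so r2c3 = 3.
D is a freebie, leaving r3c1 = 3.
3 is placed in row 3, so r3c2 = 2.
Row 3 already has 2, which forces r3c3 = 1.
3 is placed in column 1, leaving r1c1 = 1.
2 is placed in column 2, so r1c2 = 3.
Column 3 now contains 1; hence r1c3 = 2.

1 3 2 / 2 1 3 / 3 2 1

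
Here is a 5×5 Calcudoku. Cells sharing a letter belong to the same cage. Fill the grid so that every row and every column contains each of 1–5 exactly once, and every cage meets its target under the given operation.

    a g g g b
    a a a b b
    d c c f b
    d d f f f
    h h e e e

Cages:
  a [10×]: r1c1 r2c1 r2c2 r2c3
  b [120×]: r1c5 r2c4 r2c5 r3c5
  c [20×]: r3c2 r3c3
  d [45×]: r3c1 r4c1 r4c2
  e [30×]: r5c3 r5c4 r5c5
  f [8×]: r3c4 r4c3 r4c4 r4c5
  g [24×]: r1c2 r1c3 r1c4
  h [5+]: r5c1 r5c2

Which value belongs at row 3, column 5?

The 4 cells of cage a must have product 10; hence r1c1 = 1.
The 3 cells of cage d must have product 45; hence r3c1 = 3.
The 4 cells of cage f must have product 8, so r3c4 = 1.
Cage d has product 45, leaving r4c1 = 5.
Cage d needs product 45; hence r4c2 = 3.
5 is placed in column 1; hence r2c1 = 2.
Cage h's pair has sum 5, so r5c1 = 4.
Cage h's pair has sum 5, which forces r5c2 = 1.
Column 2 already has 1, so r2c2 = 5.
Cage a has product 10, so r2c3 = 1.
Column 2 already has 5; hence r3c2 = 4.
4 is placed in row 3, so r3c3 = 5.
Row 3 already has 5; hence r3c5 = 2.
Column 2 now contains 4, which forces r1c2 = 2.
The 4 cells of cage b must have product 120; hence r1c5 = 5.
The 4 cells of cage f must have product 8, which forces r4c5 = 1.
Column 5 already has 5, which forces r5c5 = 3.
The 4 cells of cage b must have product 120, which forces r2c4 = 3.
Column 5 now contains 3, leaving r2c5 = 4.
3 is placed in row 5, so r5c3 = 2.
Cage e needs product 30, so r5c4 = 5.
The 3 cells of cage g must have product 24, so r1c3 = 3.
Column 4 now contains 3, so r1c4 = 4.
2 is placed in column 3, which forces r4c3 = 4.
Cage f needs product 8, leaving r4c4 = 2.
The full grid is 1 2 3 4 5 / 2 5 1 3 4 / 3 4 5 1 2 / 5 3 4 2 1 / 4 1 2 5 3.

2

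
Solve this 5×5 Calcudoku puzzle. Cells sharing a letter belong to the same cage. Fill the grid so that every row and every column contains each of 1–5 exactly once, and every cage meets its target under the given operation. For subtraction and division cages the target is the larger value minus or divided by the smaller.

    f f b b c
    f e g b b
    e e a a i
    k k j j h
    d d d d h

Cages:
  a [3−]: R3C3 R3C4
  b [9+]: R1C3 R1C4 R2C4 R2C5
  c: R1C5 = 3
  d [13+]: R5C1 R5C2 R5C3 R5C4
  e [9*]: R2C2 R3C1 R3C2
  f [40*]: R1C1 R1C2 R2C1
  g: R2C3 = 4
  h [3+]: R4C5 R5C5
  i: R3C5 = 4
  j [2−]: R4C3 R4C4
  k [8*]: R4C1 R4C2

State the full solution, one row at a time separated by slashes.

5 4 1 2 3 / 2 3 4 1 5 / 3 1 2 5 4 / 4 2 5 3 1 / 1 5 3 4 2

Cage c is given, leaving R1C5 = 3.
Cage e has product 9, so R2C2 = 3.
Cage g is a single given cell; hence R2C3 = 4.
The 3 cells of cage e must have product 9, so R3C1 = 3.
Cage e has product 9, which forces R3C2 = 1.
I is a freebie; hence R3C5 = 4.
The only place for 2 in row 5 is R5C5.
Column 5 already has 2, so R4C5 = 1.
Cage b needs sum 9, which forces R1C3 = 1.
The 4 cells of cage b must have sum 9, which forces R1C4 = 2.
Cage b has sum 9, leaving R2C4 = 1.
1 is placed in column 5, so R2C5 = 5.
Column 4 already has 2, which forces R3C4 = 5.
5 is placed in row 2, which forces R2C1 = 2.
5 is placed in row 3, which forces R3C3 = 2.
2 is placed in column 1, leaving R4C1 = 4.
Row 4 now contains 4, leaving R4C2 = 2.
Column 3 already has 2, leaving R4C3 = 5.
Row 4 now contains 4, leaving R4C4 = 3.
The 4 cells of cage d must have sum 13; hence R5C1 = 1.
Column 3 already has 5, so R5C3 = 3.
Column 4 already has 3; hence R5C4 = 4.
4 is placed in column 1, leaving R1C1 = 5.
Cage f needs product 40, which forces R1C2 = 4.
4 is placed in row 5, leaving R5C2 = 5.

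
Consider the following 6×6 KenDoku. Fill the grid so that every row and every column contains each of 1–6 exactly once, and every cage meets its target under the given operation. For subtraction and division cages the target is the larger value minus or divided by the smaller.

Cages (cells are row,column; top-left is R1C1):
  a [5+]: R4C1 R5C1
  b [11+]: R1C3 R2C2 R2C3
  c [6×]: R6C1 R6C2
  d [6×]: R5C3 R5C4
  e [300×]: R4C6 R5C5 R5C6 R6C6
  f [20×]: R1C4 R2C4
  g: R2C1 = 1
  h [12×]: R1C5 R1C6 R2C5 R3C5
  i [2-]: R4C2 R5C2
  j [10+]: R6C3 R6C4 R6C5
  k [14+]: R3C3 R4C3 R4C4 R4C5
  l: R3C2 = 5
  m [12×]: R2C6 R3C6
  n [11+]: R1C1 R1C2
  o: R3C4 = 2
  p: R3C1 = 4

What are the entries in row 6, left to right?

Cage g is given; hence R2C1 = 1.
Cage p is given, leaving R3C1 = 4.
Cage l is a single given cell; hence R3C2 = 5.
Cage o is given; hence R3C4 = 2.
The 4 cells of cage e must have product 300, so R5C5 = 5.
The two cells of cage n must have sum 11, leaving R1C1 = 5.
Column 2 now contains 5, leaving R1C2 = 6.
Row 1 already has 5, which forces R1C4 = 4.
Column 4 already has 4; hence R2C4 = 5.
The 3 cells of cage b must have sum 11, so R2C3 = 6.
The only place for 3 in row 2 is R2C2.
Cage b has sum 11, leaving R1C3 = 2.
2 is placed in row 1, leaving R1C6 = 1.
2 is placed in column 3, leaving R5C3 = 1.
Row 1 now contains 1, which forces R1C5 = 3.
Cage h needs product 12, so R2C5 = 4.
Row 2 already has 4, leaving R2C6 = 2.
1 is placed in column 3, so R3C3 = 3.
Cage h has product 12; hence R3C5 = 1.
Row 3 now contains 3, so R3C6 = 6.
Cage k needs sum 14, so R4C3 = 4.
Column 5 now contains 1, leaving R4C5 = 6.
The two cells of cage d must have product 6, leaving R5C4 = 6.
Column 3 already has 3, so R6C3 = 5.
Column 5 now contains 6; hence R6C5 = 2.
4 is placed in row 4, so R4C2 = 2.
Row 4 already has 6, which forces R4C4 = 1.
Cage e needs product 300; hence R4C6 = 5.
The two cells of cage i must have difference 2; hence R5C2 = 4.
4 is placed in row 5, which forces R5C6 = 3.
Cage c needs two cells with product 6, leaving R6C1 = 6.
Row 6 now contains 2, so R6C2 = 1.
The 3 cells of cage j must have sum 10, which forces R6C4 = 3.
Column 6 already has 3, leaving R6C6 = 4.
Row 4 now contains 2; hence R4C1 = 3.
Row 5 already has 3, which forces R5C1 = 2.
The full grid is 5 6 2 4 3 1 / 1 3 6 5 4 2 / 4 5 3 2 1 6 / 3 2 4 1 6 5 / 2 4 1 6 5 3 / 6 1 5 3 2 4.

6 1 5 3 2 4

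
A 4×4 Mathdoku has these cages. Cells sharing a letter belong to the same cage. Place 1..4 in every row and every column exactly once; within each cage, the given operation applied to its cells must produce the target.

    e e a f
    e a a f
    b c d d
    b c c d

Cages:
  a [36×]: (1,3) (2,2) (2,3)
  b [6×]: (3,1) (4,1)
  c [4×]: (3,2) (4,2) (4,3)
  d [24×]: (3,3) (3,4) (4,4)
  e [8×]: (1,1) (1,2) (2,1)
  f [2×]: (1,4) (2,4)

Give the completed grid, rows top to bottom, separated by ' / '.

Cage a has product 36; hence (1,3) = 3.
The 3 cells of cage a must have product 36, leaving (2,2) = 3.
The 3 cells of cage a must have product 36; hence (2,3) = 4.
Column 3 now contains 4, leaving (3,3) = 2.
Column 3 already has 2, which forces (4,3) = 1.
Row 3 already has 2, which forces (3,1) = 3.
Row 3 already has 2; hence (3,2) = 1.
Row 3 now contains 3, leaving (3,4) = 4.
Cage b needs two cells with product 6, leaving (4,1) = 2.
Row 4 now contains 1, so (4,2) = 4.
Column 4 now contains 4, so (4,4) = 3.
Cage e has product 8, leaving (1,1) = 4.
Column 2 already has 4, leaving (1,2) = 2.
Row 1 already has 2, which forces (1,4) = 1.
Column 1 now contains 2, leaving (2,1) = 1.
Column 4 now contains 1; hence (2,4) = 2.

4 2 3 1 / 1 3 4 2 / 3 1 2 4 / 2 4 1 3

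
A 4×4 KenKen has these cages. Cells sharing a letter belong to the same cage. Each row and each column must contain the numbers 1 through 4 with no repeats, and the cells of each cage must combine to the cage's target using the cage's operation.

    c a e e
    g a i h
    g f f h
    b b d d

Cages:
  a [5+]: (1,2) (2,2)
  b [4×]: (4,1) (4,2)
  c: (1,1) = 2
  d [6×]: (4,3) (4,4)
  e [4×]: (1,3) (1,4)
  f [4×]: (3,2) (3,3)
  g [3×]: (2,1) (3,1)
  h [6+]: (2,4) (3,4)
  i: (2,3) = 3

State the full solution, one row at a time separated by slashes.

2 3 4 1 / 1 2 3 4 / 3 4 1 2 / 4 1 2 3

C is a freebie, so (1,1) = 2.
Cage i is given, which forces (2,3) = 3.
3 is placed in column 3, which forces (4,3) = 2.
Row 4 now contains 2, leaving (4,4) = 3.
Row 2 already has 3, leaving (2,1) = 1.
The two cells of cage g must have product 3, which forces (3,1) = 3.
Column 1 already has 1; hence (4,1) = 4.
4 is placed in row 4, leaving (4,2) = 1.
The two cells of cage a must have sum 5, leaving (1,2) = 3.
Cage a needs two cells with sum 5, leaving (2,2) = 2.
2 is placed in row 2; hence (2,4) = 4.
Column 2 already has 1, so (3,2) = 4.
Cage f needs two cells with product 4; hence (3,3) = 1.
Column 4 already has 4; hence (3,4) = 2.
1 is placed in column 3, so (1,3) = 4.
Column 4 already has 4, which forces (1,4) = 1.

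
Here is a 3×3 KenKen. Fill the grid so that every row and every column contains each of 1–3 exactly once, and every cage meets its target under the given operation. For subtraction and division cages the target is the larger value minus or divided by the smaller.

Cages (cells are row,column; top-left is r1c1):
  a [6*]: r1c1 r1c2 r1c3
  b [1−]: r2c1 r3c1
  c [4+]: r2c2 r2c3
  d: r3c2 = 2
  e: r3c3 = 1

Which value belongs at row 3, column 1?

D is a freebie; hence r3c2 = 2.
Cage e is given, leaving r3c3 = 1.
Cage b's pair has difference 1, leaving r2c1 = 2.
Cage c needs two cells with sum 4; hence r2c2 = 1.
Column 3 already has 1, which forces r2c3 = 3.
Row 3 already has 1, which forces r3c1 = 3.
Column 1 already has 3, so r1c1 = 1.
Column 2 already has 1, so r1c2 = 3.
Column 3 already has 3; hence r1c3 = 2.
Filled in: 1 3 2 / 2 1 3 / 3 2 1.

3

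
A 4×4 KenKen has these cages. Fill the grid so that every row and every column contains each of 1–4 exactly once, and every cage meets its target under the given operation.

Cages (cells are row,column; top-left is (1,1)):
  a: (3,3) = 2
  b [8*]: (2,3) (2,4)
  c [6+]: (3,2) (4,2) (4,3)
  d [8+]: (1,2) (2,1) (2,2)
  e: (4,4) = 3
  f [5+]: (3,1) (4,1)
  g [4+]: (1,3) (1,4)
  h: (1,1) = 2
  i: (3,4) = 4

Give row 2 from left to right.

3 1 4 2

Cage h is a single given cell; hence (1,1) = 2.
Cage a is a single given cell, which forces (3,3) = 2.
Cage i is given, leaving (3,4) = 4.
Cage e is given; hence (4,4) = 3.
Cage g needs two cells with sum 4, which forces (1,3) = 3.
Column 4 now contains 3, leaving (1,4) = 1.
2 is placed in column 3, which forces (2,3) = 4.
4 is placed in column 4, which forces (2,4) = 2.
Cage f's pair has sum 5; hence (3,1) = 1.
Row 3 now contains 1, which forces (3,2) = 3.
The two cells of cage f must have sum 5, which forces (4,1) = 4.
Row 4 already has 4, which forces (4,2) = 2.
Row 4 now contains 3, so (4,3) = 1.
Row 1 now contains 1; hence (1,2) = 4.
Column 1 already has 1, so (2,1) = 3.
Column 2 now contains 3, so (2,2) = 1.
The full grid is 2 4 3 1 / 3 1 4 2 / 1 3 2 4 / 4 2 1 3.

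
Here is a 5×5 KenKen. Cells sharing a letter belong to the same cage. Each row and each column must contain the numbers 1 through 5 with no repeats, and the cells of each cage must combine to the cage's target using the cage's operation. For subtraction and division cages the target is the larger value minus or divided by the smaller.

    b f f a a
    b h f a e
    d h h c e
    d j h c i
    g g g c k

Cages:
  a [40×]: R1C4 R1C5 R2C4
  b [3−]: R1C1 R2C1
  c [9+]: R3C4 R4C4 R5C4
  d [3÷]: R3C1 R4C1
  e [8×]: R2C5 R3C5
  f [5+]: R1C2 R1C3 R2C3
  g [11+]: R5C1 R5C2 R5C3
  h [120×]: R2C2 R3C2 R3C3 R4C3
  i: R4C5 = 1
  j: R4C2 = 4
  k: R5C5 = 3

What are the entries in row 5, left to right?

J is a freebie, so R4C2 = 4.
Cage i is a single given cell, so R4C5 = 1.
Cage k is given, leaving R5C5 = 3.
Cage d needs two cells with quotient 3; hence R3C1 = 1.
Cage h has product 120; hence R3C3 = 4.
Row 3 now contains 4; hence R3C5 = 2.
Row 4 now contains 1; hence R4C1 = 3.
Column 5 already has 2; hence R2C5 = 4.
The 3 cells of cage c must have sum 9, which forces R3C4 = 3.
Cage g needs sum 11, leaving R5C1 = 4.
Row 5 now contains 4, so R5C4 = 1.
Cage a has product 40, so R1C4 = 4.
4 is placed in column 5, which forces R1C5 = 5.
Cage h has product 120; hence R2C2 = 3.
Cage a has product 40, so R2C4 = 2.
Row 3 already has 3; hence R3C2 = 5.
Cage h has product 120, leaving R4C3 = 2.
The 3 cells of cage c must have sum 9, leaving R4C4 = 5.
5 is placed in column 2, which forces R5C2 = 2.
2 is placed in column 3, so R5C3 = 5.
5 is placed in row 1, so R1C1 = 2.
Column 2 already has 2, so R1C2 = 1.
Cage f needs sum 5, so R1C3 = 3.
2 is placed in row 2, which forces R2C1 = 5.
2 is placed in row 2, leaving R2C3 = 1.
Filled in: 2 1 3 4 5 / 5 3 1 2 4 / 1 5 4 3 2 / 3 4 2 5 1 / 4 2 5 1 3.

4 2 5 1 3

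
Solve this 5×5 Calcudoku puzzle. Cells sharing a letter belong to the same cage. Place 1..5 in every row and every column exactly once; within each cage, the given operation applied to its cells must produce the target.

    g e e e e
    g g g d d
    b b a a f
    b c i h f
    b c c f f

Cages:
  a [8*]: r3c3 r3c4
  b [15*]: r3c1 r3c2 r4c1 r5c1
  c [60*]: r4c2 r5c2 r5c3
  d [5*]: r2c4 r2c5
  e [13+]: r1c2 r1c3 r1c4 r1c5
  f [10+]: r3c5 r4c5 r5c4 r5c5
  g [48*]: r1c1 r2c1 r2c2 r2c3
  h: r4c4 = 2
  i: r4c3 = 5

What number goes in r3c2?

1

Cage b has product 15, which forces r3c2 = 1.
Cage i is a single given cell, leaving r4c3 = 5.
Cage h is given, which forces r4c4 = 2.
Cage a's pair has product 8, which forces r3c3 = 2.
Column 4 now contains 2, leaving r3c4 = 4.
The 3 cells of cage c must have product 60, which forces r5c2 = 5.
Cage b needs product 15; hence r3c1 = 5.
5 is placed in row 3, which forces r3c5 = 3.
Cage f needs sum 10, which forces r5c4 = 1.
3 is placed in column 5, which forces r5c5 = 2.
Column 4 now contains 1; hence r2c4 = 5.
The two cells of cage d must have product 5, so r2c5 = 1.
The 4 cells of cage b must have product 15, which forces r4c1 = 1.
Cage f has sum 10, so r4c5 = 4.
Row 5 already has 1; hence r5c1 = 3.
Row 5 already has 3, leaving r5c3 = 4.
Cage g needs product 48, which forces r1c1 = 2.
Cage e has sum 13, so r1c2 = 4.
Cage e needs sum 13, which forces r1c3 = 1.
Column 4 now contains 5; hence r1c4 = 3.
4 is placed in column 5; hence r1c5 = 5.
3 is placed in column 1, leaving r2c1 = 4.
The 4 cells of cage g must have product 48; hence r2c2 = 2.
Column 3 now contains 4, leaving r2c3 = 3.
4 is placed in row 4; hence r4c2 = 3.
The full grid is 2 4 1 3 5 / 4 2 3 5 1 / 5 1 2 4 3 / 1 3 5 2 4 / 3 5 4 1 2.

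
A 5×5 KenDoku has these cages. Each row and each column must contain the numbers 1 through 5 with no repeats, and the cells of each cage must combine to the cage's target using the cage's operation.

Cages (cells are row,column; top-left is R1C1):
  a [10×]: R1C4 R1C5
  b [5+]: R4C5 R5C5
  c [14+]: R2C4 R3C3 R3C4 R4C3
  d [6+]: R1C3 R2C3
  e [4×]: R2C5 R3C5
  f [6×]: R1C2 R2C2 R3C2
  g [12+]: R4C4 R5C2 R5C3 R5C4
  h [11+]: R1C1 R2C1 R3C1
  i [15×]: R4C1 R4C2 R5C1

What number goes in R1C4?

The only place for 3 in row 1 is R1C2.
Row 1 needs a 1, and only R1C3 is open for it.
Cage d needs two cells with sum 6, leaving R2C3 = 5.
Row 1 needs a 4, and only R1C1 is open for it.
Column 1 already has 4, so R2C1 = 2.
2 is placed in row 2; hence R2C2 = 1.
1 is placed in row 2; hence R2C5 = 4.
Cage h has sum 11, leaving R3C1 = 5.
Column 2 already has 1, leaving R3C2 = 2.
4 is placed in column 5; hence R3C5 = 1.
Column 2 already has 1, leaving R4C2 = 5.
Column 2 already has 5, leaving R5C2 = 4.
Row 2 already has 4, which forces R2C4 = 3.
Cage c has sum 14, leaving R3C3 = 3.
Cage c has sum 14, so R3C4 = 4.
Cage c needs sum 14, so R4C3 = 4.
4 is placed in column 4, leaving R4C4 = 1.
Column 3 now contains 3, leaving R5C3 = 2.
Row 5 already has 2; hence R5C4 = 5.
Row 5 already has 2, leaving R5C5 = 3.
Column 4 now contains 5; hence R1C4 = 2.
The two cells of cage a must have product 10; hence R1C5 = 5.
1 is placed in row 4; hence R4C1 = 3.
Column 5 already has 3, so R4C5 = 2.
Row 5 already has 3, which forces R5C1 = 1.
Completed grid: 4 3 1 2 5 / 2 1 5 3 4 / 5 2 3 4 1 / 3 5 4 1 2 / 1 4 2 5 3.

2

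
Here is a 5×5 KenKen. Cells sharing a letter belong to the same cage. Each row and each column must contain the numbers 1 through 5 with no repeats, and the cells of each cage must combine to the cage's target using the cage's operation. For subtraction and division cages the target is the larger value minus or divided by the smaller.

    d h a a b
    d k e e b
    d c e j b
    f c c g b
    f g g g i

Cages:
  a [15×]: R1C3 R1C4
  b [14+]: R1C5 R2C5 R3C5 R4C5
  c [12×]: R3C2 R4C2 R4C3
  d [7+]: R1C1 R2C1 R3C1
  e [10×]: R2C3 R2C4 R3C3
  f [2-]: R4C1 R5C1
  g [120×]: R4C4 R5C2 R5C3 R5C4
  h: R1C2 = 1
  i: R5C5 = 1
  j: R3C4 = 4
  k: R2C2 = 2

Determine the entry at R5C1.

Cage h is a single given cell, which forces R1C2 = 1.
Cage k is given; hence R2C2 = 2.
J is a freebie; hence R3C4 = 4.
Cage i is given; hence R5C5 = 1.
4 is placed in row 3, leaving R3C2 = 3.
The 3 cells of cage e must have product 10, leaving R3C3 = 2.
Row 3 now contains 2, which forces R3C5 = 5.
The 3 cells of cage c must have product 12, so R4C2 = 4.
Cage c has product 12, which forces R4C3 = 1.
Column 2 now contains 4; hence R5C2 = 5.
Cage d needs sum 7, so R1C1 = 2.
Cage d needs sum 7, leaving R2C1 = 4.
Column 3 now contains 1, so R2C3 = 5.
The 3 cells of cage e must have product 10, so R2C4 = 1.
Row 2 already has 4; hence R2C5 = 3.
Row 3 now contains 2, leaving R3C1 = 1.
Column 1 already has 2, leaving R4C1 = 5.
3 is placed in column 5, which forces R4C5 = 2.
Column 1 now contains 4; hence R5C1 = 3.
The 4 cells of cage g must have product 120; hence R5C3 = 4.
Row 5 now contains 3; hence R5C4 = 2.
Column 3 now contains 5; hence R1C3 = 3.
Cage a needs two cells with product 15, so R1C4 = 5.
3 is placed in column 5; hence R1C5 = 4.
Row 4 now contains 2, leaving R4C4 = 3.
Completed grid: 2 1 3 5 4 / 4 2 5 1 3 / 1 3 2 4 5 / 5 4 1 3 2 / 3 5 4 2 1.

3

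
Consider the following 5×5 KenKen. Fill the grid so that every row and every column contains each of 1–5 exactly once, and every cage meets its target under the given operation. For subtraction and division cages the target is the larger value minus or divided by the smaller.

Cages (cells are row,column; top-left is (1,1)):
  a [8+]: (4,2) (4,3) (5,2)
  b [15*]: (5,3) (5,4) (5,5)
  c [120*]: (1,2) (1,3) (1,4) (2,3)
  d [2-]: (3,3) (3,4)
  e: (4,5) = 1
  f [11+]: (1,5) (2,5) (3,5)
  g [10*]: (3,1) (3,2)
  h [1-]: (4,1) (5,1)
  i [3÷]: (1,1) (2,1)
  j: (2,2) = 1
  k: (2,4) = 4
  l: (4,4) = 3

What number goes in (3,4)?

1

Cage j is given, so (2,2) = 1.
Cage k is given, leaving (2,4) = 4.
Cage l is given, which forces (4,4) = 3.
Cage e is a single given cell, leaving (4,5) = 1.
Cage i needs two cells with quotient 3; hence (1,1) = 1.
Row 2 already has 1, which forces (2,1) = 3.
The 3 cells of cage a must have sum 8, which forces (4,2) = 4.
The 3 cells of cage a must have sum 8, leaving (4,3) = 2.
The 3 cells of cage a must have sum 8, leaving (5,2) = 2.
Cage c has product 120, so (1,2) = 3.
Cage c has product 120, so (1,3) = 4.
Cage c has product 120, so (1,4) = 2.
Row 1 already has 2, leaving (1,5) = 5.
Column 3 now contains 2; hence (2,3) = 5.
Column 5 already has 5; hence (2,5) = 2.
Cage g's pair has product 10, so (3,1) = 2.
Column 2 already has 2; hence (3,2) = 5.
Column 3 now contains 4; hence (3,3) = 3.
5 is placed in row 3, which forces (3,4) = 1.
Column 5 now contains 2, leaving (3,5) = 4.
2 is placed in row 4, so (4,1) = 5.
Cage h's pair has difference 1, which forces (5,1) = 4.
3 is placed in column 3, so (5,3) = 1.
Column 4 now contains 1, leaving (5,4) = 5.
Column 5 already has 5; hence (5,5) = 3.
Completed grid: 1 3 4 2 5 / 3 1 5 4 2 / 2 5 3 1 4 / 5 4 2 3 1 / 4 2 1 5 3.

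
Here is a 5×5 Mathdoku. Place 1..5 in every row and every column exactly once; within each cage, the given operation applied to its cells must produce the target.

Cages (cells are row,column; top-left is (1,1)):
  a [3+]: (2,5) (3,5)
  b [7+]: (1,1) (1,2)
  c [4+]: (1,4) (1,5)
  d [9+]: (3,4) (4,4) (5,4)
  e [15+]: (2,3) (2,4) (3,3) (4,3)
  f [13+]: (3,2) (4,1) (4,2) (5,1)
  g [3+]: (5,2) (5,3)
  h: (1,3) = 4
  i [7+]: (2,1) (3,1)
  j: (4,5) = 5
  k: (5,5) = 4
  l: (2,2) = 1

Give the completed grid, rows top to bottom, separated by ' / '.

2 5 4 1 3 / 4 1 3 5 2 / 3 4 5 2 1 / 1 3 2 4 5 / 5 2 1 3 4

H is a freebie, so (1,3) = 4.
L is a freebie, which forces (2,2) = 1.
Row 2 already has 1, so (2,5) = 2.
Column 5 now contains 2, which forces (3,5) = 1.
Cage j is given; hence (4,5) = 5.
Column 2 now contains 1, which forces (5,2) = 2.
Row 5 now contains 2, which forces (5,3) = 1.
K is a freebie; hence (5,5) = 4.
Cage b needs two cells with sum 7, leaving (1,1) = 2.
Cage b's pair has sum 7, which forces (1,2) = 5.
The two cells of cage c must have sum 4, which forces (1,4) = 1.
Column 5 already has 1, leaving (1,5) = 3.
The 4 cells of cage e must have sum 15, leaving (2,3) = 3.
The 4 cells of cage e must have sum 15, so (2,4) = 5.
The 4 cells of cage e must have sum 15; hence (3,3) = 5.
Column 1 now contains 2, which forces (4,1) = 1.
Cage e needs sum 15, which forces (4,3) = 2.
Row 4 already has 2; hence (4,4) = 4.
Column 4 now contains 5, which forces (5,4) = 3.
5 is placed in row 2, so (2,1) = 4.
Cage i needs two cells with sum 7, so (3,1) = 3.
Cage f needs sum 13; hence (3,2) = 4.
Column 4 now contains 3, leaving (3,4) = 2.
Row 4 now contains 4, which forces (4,2) = 3.
Row 5 already has 3, which forces (5,1) = 5.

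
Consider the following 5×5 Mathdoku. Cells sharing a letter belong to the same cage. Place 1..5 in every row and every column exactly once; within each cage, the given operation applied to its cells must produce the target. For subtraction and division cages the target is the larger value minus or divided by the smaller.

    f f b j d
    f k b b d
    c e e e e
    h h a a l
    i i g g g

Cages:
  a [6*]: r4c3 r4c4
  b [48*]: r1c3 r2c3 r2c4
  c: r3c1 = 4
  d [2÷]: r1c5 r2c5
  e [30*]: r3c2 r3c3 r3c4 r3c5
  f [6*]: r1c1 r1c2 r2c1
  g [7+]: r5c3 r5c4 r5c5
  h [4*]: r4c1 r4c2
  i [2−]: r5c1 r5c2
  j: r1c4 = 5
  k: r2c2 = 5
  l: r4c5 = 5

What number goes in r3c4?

Cage b needs product 48, so r1c3 = 4.
Cage j is a single given cell; hence r1c4 = 5.
Cage k is a single given cell, leaving r2c2 = 5.
Cage b has product 48, which forces r2c3 = 3.
Cage b needs product 48, so r2c4 = 4.
Cage c is a single given cell, so r3c1 = 4.
Column 1 already has 4; hence r4c1 = 1.
Row 4 now contains 1; hence r4c2 = 4.
3 is placed in column 3, which forces r4c3 = 2.
2 is placed in row 4, so r4c4 = 3.
Cage l is a single given cell, leaving r4c5 = 5.
Column 3 now contains 2; hence r5c3 = 1.
Row 5 now contains 1, which forces r5c4 = 2.
Row 5 already has 2, leaving r5c5 = 4.
Cage f needs product 6; hence r1c1 = 3.
Cage f needs product 6, leaving r1c2 = 1.
Row 1 now contains 1, which forces r1c5 = 2.
Column 1 now contains 1; hence r2c1 = 2.
Column 5 now contains 2, leaving r2c5 = 1.
1 is placed in column 3, leaving r3c3 = 5.
2 is placed in column 4; hence r3c4 = 1.
Column 5 now contains 2, so r3c5 = 3.
The two cells of cage i must have difference 2, which forces r5c1 = 5.
Row 5 already has 2, which forces r5c2 = 3.
3 is placed in row 3, which forces r3c2 = 2.
Completed grid: 3 1 4 5 2 / 2 5 3 4 1 / 4 2 5 1 3 / 1 4 2 3 5 / 5 3 1 2 4.

1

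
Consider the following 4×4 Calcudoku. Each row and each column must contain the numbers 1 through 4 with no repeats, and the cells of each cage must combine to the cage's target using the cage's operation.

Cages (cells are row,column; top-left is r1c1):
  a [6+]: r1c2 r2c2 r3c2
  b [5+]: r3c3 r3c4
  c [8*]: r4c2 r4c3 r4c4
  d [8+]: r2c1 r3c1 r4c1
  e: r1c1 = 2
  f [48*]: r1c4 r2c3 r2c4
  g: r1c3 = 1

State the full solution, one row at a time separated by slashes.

2 3 1 4 / 1 2 4 3 / 4 1 3 2 / 3 4 2 1

Cage e is given, leaving r1c1 = 2.
Cage g is a single given cell, so r1c3 = 1.
Cage f needs product 48, so r1c4 = 4.
Cage f needs product 48; hence r2c3 = 4.
The 3 cells of cage f must have product 48, so r2c4 = 3.
Column 3 now contains 4, so r4c3 = 2.
Row 4 now contains 2, so r4c4 = 1.
1 is placed in row 1, leaving r1c2 = 3.
Row 2 now contains 3; hence r2c1 = 1.
Row 2 already has 1, which forces r2c2 = 2.
Column 2 now contains 2, so r3c2 = 1.
Column 3 now contains 2, so r3c3 = 3.
Column 4 already has 1, leaving r3c4 = 2.
Row 4 now contains 1, leaving r4c2 = 4.
3 is placed in row 3, which forces r3c1 = 4.
4 is placed in row 4, leaving r4c1 = 3.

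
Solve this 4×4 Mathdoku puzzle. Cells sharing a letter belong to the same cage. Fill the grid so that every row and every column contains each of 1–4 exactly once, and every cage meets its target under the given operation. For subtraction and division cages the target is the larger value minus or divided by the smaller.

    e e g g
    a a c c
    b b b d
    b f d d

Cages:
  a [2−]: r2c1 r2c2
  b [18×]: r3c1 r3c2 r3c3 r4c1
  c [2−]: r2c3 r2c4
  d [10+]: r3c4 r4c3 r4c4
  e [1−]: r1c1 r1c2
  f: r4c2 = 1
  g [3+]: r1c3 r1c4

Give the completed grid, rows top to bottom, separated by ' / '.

4 3 2 1 / 2 4 1 3 / 1 2 3 4 / 3 1 4 2

Cage b needs product 18, leaving r4c1 = 3.
F is a freebie, so r4c2 = 1.
3 is placed in row 4, which forces r4c3 = 4.
Row 4 already has 4; hence r4c4 = 2.
Cage g's pair has sum 3; hence r1c3 = 2.
2 is placed in column 4, leaving r1c4 = 1.
Cage d needs sum 10; hence r3c4 = 4.
Row 1 already has 1, so r1c1 = 4.
2 is placed in row 1, leaving r1c2 = 3.
Cage c's pair has difference 2, so r2c3 = 1.
Column 4 now contains 4, which forces r2c4 = 3.
3 is placed in column 2, leaving r3c2 = 2.
1 is placed in column 3, so r3c3 = 3.
Row 2 already has 1; hence r2c1 = 2.
2 is placed in column 2, leaving r2c2 = 4.
Row 3 already has 2, which forces r3c1 = 1.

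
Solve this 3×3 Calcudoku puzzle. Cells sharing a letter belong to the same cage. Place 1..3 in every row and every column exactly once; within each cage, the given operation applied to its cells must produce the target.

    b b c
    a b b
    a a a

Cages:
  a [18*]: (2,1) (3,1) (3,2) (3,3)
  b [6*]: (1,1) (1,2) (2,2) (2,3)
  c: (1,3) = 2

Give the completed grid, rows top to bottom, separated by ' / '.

1 3 2 / 3 2 1 / 2 1 3

Cage c is given, so (1,3) = 2.
The 4 cells of cage a must have product 18; hence (2,1) = 3.
3 is placed in row 2, which forces (2,3) = 1.
Column 3 already has 1, leaving (3,3) = 3.
Column 1 now contains 3; hence (1,1) = 1.
Cage b has product 6; hence (1,2) = 3.
Row 2 already has 1, leaving (2,2) = 2.
Column 1 already has 1, so (3,1) = 2.
2 is placed in column 2, which forces (3,2) = 1.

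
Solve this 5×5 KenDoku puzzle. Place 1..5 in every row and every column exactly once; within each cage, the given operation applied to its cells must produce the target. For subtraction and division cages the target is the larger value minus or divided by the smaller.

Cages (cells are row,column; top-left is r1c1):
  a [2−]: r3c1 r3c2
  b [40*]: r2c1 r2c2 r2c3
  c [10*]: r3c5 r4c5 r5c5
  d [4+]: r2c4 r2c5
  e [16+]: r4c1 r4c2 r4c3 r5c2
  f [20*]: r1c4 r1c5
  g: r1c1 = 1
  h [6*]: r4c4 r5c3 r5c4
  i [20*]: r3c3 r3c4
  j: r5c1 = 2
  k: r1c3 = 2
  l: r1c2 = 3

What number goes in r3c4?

Cage g is given, so r1c1 = 1.
L is a freebie, which forces r1c2 = 3.
K is a freebie, leaving r1c3 = 2.
Cage j is a single given cell, which forces r5c1 = 2.
The 3 cells of cage b must have product 40, leaving r2c2 = 2.
Column 2 now contains 2, so r4c2 = 5.
The 3 cells of cage h must have product 6; hence r4c4 = 2.
Row 4 now contains 2, leaving r4c5 = 1.
Column 2 now contains 5, which forces r5c2 = 4.
Column 5 now contains 1, leaving r5c5 = 5.
Cage f needs two cells with product 20; hence r1c4 = 5.
5 is placed in column 5, so r1c5 = 4.
The two cells of cage d must have sum 4; hence r2c4 = 1.
Column 5 now contains 1; hence r2c5 = 3.
Cage a's pair has difference 2, which forces r3c1 = 3.
Column 2 now contains 5, which forces r3c2 = 1.
5 is placed in column 4, so r3c4 = 4.
5 is placed in column 5, which forces r3c5 = 2.
Column 1 already has 3, so r4c1 = 4.
Row 4 now contains 4, which forces r4c3 = 3.
Column 3 already has 3, which forces r5c3 = 1.
Column 4 now contains 1, which forces r5c4 = 3.
Column 1 already has 4, which forces r2c1 = 5.
The 3 cells of cage b must have product 40, which forces r2c3 = 4.
4 is placed in row 3, which forces r3c3 = 5.
The full grid is 1 3 2 5 4 / 5 2 4 1 3 / 3 1 5 4 2 / 4 5 3 2 1 / 2 4 1 3 5.

4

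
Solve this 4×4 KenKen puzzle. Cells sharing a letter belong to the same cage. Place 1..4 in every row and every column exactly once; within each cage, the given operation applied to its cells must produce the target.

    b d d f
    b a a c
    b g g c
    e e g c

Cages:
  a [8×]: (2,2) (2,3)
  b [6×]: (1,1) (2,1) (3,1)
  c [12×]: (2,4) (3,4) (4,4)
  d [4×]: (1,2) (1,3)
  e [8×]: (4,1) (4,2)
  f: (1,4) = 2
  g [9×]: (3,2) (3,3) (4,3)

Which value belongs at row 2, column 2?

4

F is a freebie, leaving (1,4) = 2.
The 3 cells of cage g must have product 9, leaving (3,2) = 3.
Cage g has product 9; hence (3,3) = 1.
1 is placed in row 3, so (3,4) = 4.
Cage g has product 9, which forces (4,3) = 3.
Row 4 now contains 3, leaving (4,4) = 1.
Cage d's pair has product 4; hence (1,2) = 1.
1 is placed in column 3, so (1,3) = 4.
Column 3 now contains 4, which forces (2,3) = 2.
Column 4 now contains 1, so (2,4) = 3.
1 is placed in row 3, which forces (3,1) = 2.
Column 1 now contains 2, which forces (4,1) = 4.
4 is placed in row 4, leaving (4,2) = 2.
Row 1 already has 1, so (1,1) = 3.
3 is placed in row 2; hence (2,1) = 1.
Row 2 now contains 2; hence (2,2) = 4.
The full grid is 3 1 4 2 / 1 4 2 3 / 2 3 1 4 / 4 2 3 1.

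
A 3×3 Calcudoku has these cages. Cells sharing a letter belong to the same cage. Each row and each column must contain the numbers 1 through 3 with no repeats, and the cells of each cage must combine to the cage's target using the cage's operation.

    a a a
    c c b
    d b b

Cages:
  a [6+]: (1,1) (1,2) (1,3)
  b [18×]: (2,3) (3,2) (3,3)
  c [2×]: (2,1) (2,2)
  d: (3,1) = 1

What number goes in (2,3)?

Cage b needs product 18, leaving (2,3) = 3.
D is a freebie, so (3,1) = 1.
The 3 cells of cage b must have product 18; hence (3,2) = 3.
The 3 cells of cage b must have product 18, which forces (3,3) = 2.
Cage a needs sum 6, which forces (1,1) = 3.
Cage a needs sum 6; hence (1,2) = 2.
Column 3 now contains 2, leaving (1,3) = 1.
1 is placed in column 1, leaving (2,1) = 2.
The two cells of cage c must have product 2; hence (2,2) = 1.
Filled in: 3 2 1 / 2 1 3 / 1 3 2.

3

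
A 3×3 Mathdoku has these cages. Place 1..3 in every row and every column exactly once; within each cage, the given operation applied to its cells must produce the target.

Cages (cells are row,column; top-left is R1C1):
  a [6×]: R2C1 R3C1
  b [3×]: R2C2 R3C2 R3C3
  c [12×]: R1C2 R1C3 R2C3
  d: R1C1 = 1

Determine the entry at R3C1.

2

Cage d is a single given cell; hence R1C1 = 1.
The 3 cells of cage c must have product 12, so R1C2 = 2.
The 3 cells of cage c must have product 12, so R1C3 = 3.
Cage b has product 3; hence R2C2 = 1.
The 3 cells of cage c must have product 12, leaving R2C3 = 2.
The 3 cells of cage b must have product 3; hence R3C2 = 3.
Cage b needs product 3, leaving R3C3 = 1.
Row 2 already has 2; hence R2C1 = 3.
Row 3 already has 3; hence R3C1 = 2.
Filled in: 1 2 3 / 3 1 2 / 2 3 1.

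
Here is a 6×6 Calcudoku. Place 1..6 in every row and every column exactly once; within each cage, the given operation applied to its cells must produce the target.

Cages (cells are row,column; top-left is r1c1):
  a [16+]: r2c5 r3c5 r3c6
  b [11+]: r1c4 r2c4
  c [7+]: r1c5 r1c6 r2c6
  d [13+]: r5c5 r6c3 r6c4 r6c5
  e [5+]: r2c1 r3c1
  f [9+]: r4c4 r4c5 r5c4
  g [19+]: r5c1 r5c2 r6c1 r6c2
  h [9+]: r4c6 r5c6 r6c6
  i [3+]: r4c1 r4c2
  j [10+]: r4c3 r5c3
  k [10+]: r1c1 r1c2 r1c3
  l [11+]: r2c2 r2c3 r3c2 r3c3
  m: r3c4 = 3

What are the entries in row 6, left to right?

Cage m is given; hence r3c4 = 3.
The 3 cells of cage f must have sum 9; hence r4c5 = 3.
R1c4 and r2c4 in column 4 are {5, 6}, so r4c4 = 4.
The 3 cells of cage f must have sum 9, so r5c4 = 2.
Column 4 already has 2; hence r6c4 = 1.
Row 4 already has 4, which forces r4c3 = 6.
Row 4 already has 6, which forces r4c6 = 5.
Cage j's pair has sum 10, which forces r5c3 = 4.
Cage h has sum 9; hence r5c6 = 1.
Cage a has sum 16, so r2c5 = 6.
The 3 cells of cage a must have sum 16, so r3c5 = 4.
Column 6 already has 5, so r3c6 = 6.
Column 5 now contains 6; hence r5c5 = 5.
4 is placed in column 5; hence r6c5 = 2.
Cage h needs sum 9, which forces r6c6 = 3.
Cage b needs two cells with sum 11, which forces r1c4 = 6.
2 is placed in column 5, leaving r1c5 = 1.
Row 2 already has 6, so r2c4 = 5.
Row 6 already has 3; hence r6c3 = 5.
Cage l has sum 11, which forces r3c2 = 5.
Cage k has sum 10, which forces r1c1 = 5.
Row 1 needs a 4, and only r1c6 is open for it.
Column 6 now contains 4, so r2c6 = 2.
Cage l has sum 11, so r3c3 = 2.
Cage k has sum 10, leaving r1c2 = 2.
Column 3 already has 2, leaving r1c3 = 3.
Cage e needs two cells with sum 5, which forces r2c1 = 4.
Column 3 now contains 3, leaving r2c3 = 1.
Row 3 already has 2; hence r3c1 = 1.
Column 1 now contains 1; hence r4c1 = 2.
Column 2 now contains 2, so r4c2 = 1.
Column 1 already has 4, leaving r6c1 = 6.
Row 6 already has 6, which forces r6c2 = 4.
Row 2 already has 1, which forces r2c2 = 3.
Column 1 already has 6, which forces r5c1 = 3.
Cage g needs sum 19, so r5c2 = 6.
The full grid is 5 2 3 6 1 4 / 4 3 1 5 6 2 / 1 5 2 3 4 6 / 2 1 6 4 3 5 / 3 6 4 2 5 1 / 6 4 5 1 2 3.

6 4 5 1 2 3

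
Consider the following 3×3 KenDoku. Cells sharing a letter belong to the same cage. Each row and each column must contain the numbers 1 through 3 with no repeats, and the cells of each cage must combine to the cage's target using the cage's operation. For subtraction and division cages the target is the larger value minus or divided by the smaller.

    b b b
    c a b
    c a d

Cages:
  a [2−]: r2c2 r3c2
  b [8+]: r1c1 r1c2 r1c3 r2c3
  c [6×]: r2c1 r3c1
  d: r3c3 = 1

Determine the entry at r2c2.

The 4 cells of cage b must have sum 8, so r2c3 = 2.
D is a freebie, leaving r3c3 = 1.
Column 3 already has 1, which forces r1c3 = 3.
Row 2 already has 2, leaving r2c1 = 3.
Cage a's pair has difference 2, which forces r2c2 = 1.
Cage c needs two cells with product 6; hence r3c1 = 2.
1 is placed in row 3; hence r3c2 = 3.
Column 1 now contains 2, which forces r1c1 = 1.
Column 2 now contains 1; hence r1c2 = 2.
Completed grid: 1 2 3 / 3 1 2 / 2 3 1.

1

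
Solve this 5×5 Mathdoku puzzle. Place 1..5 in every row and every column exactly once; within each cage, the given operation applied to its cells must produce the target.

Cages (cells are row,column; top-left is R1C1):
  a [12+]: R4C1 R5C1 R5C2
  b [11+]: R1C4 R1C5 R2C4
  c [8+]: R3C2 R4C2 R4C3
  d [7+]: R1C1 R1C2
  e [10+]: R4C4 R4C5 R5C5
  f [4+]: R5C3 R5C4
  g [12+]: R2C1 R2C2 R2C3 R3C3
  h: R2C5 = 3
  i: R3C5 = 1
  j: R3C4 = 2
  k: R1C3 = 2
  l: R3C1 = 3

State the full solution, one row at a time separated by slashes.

4 3 2 1 5 / 1 2 4 5 3 / 3 4 5 2 1 / 5 1 3 4 2 / 2 5 1 3 4

Cage k is a single given cell; hence R1C3 = 2.
H is a freebie, leaving R2C5 = 3.
Cage l is a single given cell, so R3C1 = 3.
J is a freebie, so R3C4 = 2.
Cage i is given; hence R3C5 = 1.
The two cells of cage d must have sum 7, leaving R1C1 = 4.
The two cells of cage d must have sum 7, so R1C2 = 3.
3 is placed in row 1, which forces R1C4 = 1.
Row 1 now contains 4, leaving R1C5 = 5.
Column 1 now contains 4, leaving R4C1 = 5.
Column 1 already has 5; hence R5C1 = 2.
Column 2 now contains 3, which forces R5C2 = 5.
Column 4 now contains 1, so R5C4 = 3.
2 is placed in row 5; hence R5C5 = 4.
2 is placed in column 1, so R2C1 = 1.
Cage g has sum 12, leaving R2C2 = 2.
Cage b has sum 11, so R2C4 = 5.
Column 2 now contains 5, so R3C2 = 4.
Row 3 already has 4; hence R3C3 = 5.
Cage c has sum 8, so R4C2 = 1.
Cage c has sum 8, which forces R4C3 = 3.
Column 4 now contains 3, which forces R4C4 = 4.
4 is placed in column 5, so R4C5 = 2.
3 is placed in row 5, which forces R5C3 = 1.
Row 2 already has 5, so R2C3 = 4.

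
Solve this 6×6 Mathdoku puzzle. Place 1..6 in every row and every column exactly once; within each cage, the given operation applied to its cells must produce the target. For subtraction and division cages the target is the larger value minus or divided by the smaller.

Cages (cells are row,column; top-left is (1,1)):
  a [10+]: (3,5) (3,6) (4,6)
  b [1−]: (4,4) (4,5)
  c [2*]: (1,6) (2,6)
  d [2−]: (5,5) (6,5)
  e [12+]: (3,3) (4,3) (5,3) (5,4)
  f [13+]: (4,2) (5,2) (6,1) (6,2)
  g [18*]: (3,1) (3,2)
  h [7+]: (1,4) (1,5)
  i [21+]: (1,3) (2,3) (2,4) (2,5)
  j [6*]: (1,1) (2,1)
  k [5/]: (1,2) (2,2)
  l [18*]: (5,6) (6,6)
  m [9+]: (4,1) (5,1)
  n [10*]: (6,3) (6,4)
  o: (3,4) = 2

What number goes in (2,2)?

1

Cage i has sum 21, which forces (1,3) = 6.
Cage o is a single given cell; hence (3,4) = 2.
Column 4 now contains 2, leaving (6,4) = 5.
Row 6 now contains 5; hence (6,3) = 2.
Row 1 needs a 5, and only (1,2) is open for it.
Column 2 now contains 5; hence (2,2) = 1.
Row 2 already has 1; hence (2,6) = 2.
Column 6 now contains 2, so (1,6) = 1.
Row 1 now contains 1; hence (1,1) = 2.
Cage j needs two cells with product 6, leaving (2,1) = 3.
3 is placed in column 1, so (3,1) = 6.
Row 3 already has 6; hence (3,2) = 3.
Row 3 now contains 3, which forces (3,5) = 1.
Cage f needs sum 13; hence (6,1) = 1.
In row 5, 1 can only go at (5,3), so (5,3) = 1.
Column 3 now contains 1, leaving (4,3) = 3.
The only place for 1 in row 4 is (4,4).
Cage b's pair has difference 1, leaving (4,5) = 2.
Cage f has sum 13, which forces (5,2) = 2.
The only place for 6 in row 4 is (4,2).
6 is placed in column 2, leaving (6,2) = 4.
In row 5, 6 can only go at (5,6), so (5,6) = 6.
Column 6 now contains 6; hence (6,6) = 3.
Cage d's pair has difference 2, which forces (5,5) = 4.
3 is placed in row 6, so (6,5) = 6.
Cage h needs two cells with sum 7, so (1,4) = 4.
4 is placed in column 5, leaving (1,5) = 3.
Cage i has sum 21, so (2,3) = 4.
The 4 cells of cage i must have sum 21, leaving (2,4) = 6.
6 is placed in column 5, so (2,5) = 5.
Cage e needs sum 12, leaving (3,3) = 5.
5 is placed in row 3, which forces (3,6) = 4.
Cage m needs two cells with sum 9; hence (4,1) = 4.
Column 6 now contains 4; hence (4,6) = 5.
4 is placed in row 5; hence (5,1) = 5.
4 is placed in row 5, which forces (5,4) = 3.
The full grid is 2 5 6 4 3 1 / 3 1 4 6 5 2 / 6 3 5 2 1 4 / 4 6 3 1 2 5 / 5 2 1 3 4 6 / 1 4 2 5 6 3.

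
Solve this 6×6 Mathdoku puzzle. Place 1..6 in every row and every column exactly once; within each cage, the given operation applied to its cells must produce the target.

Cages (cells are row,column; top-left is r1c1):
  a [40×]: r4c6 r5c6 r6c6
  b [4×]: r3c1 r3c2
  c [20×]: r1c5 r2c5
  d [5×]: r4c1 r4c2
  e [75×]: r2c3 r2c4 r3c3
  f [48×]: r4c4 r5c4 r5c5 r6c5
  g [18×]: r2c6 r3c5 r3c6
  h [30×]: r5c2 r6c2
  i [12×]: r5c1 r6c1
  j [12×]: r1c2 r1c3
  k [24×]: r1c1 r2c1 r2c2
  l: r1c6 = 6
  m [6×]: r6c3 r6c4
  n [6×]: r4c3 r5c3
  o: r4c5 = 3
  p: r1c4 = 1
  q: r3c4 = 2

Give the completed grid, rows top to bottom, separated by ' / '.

Cage p is given; hence r1c4 = 1.
Cage l is given, which forces r1c6 = 6.
Cage e needs product 75, which forces r2c3 = 3.
Cage e needs product 75, leaving r2c4 = 5.
5 is placed in row 2, so r2c5 = 4.
3 is placed in row 2, so r2c6 = 1.
Cage e has product 75, which forces r3c3 = 5.
Q is a freebie, leaving r3c4 = 2.
Row 3 now contains 2, which forces r3c6 = 3.
O is a freebie; hence r4c5 = 3.
Cage k has product 24, which forces r1c1 = 2.
The two cells of cage j must have product 12, leaving r1c2 = 3.
Cage j's pair has product 12; hence r1c3 = 4.
Column 5 now contains 4, leaving r1c5 = 5.
The 3 cells of cage k must have product 24, so r2c1 = 6.
Cage k needs product 24, which forces r2c2 = 2.
Cage g needs product 18, leaving r3c5 = 6.
The only place for 2 in row 4 is r4c6.
In row 4, 4 can only go at r4c4, so r4c4 = 4.
Column 4 now contains 4, leaving r5c4 = 6.
Column 4 now contains 6; hence r6c4 = 3.
Cage n needs two cells with product 6, which forces r4c3 = 6.
Cage i needs two cells with product 12, which forces r5c1 = 3.
6 is placed in row 5, leaving r5c2 = 5.
6 is placed in row 5, so r5c3 = 1.
Row 5 now contains 1, which forces r5c5 = 2.
5 is placed in row 5; hence r5c6 = 4.
3 is placed in row 6, leaving r6c1 = 4.
Cage h needs two cells with product 30; hence r6c2 = 6.
Cage m needs two cells with product 6; hence r6c3 = 2.
Column 5 already has 2, which forces r6c5 = 1.
Column 6 now contains 4; hence r6c6 = 5.
Column 1 already has 4, which forces r3c1 = 1.
The two cells of cage b must have product 4; hence r3c2 = 4.
The two cells of cage d must have product 5; hence r4c1 = 5.
5 is placed in column 2, so r4c2 = 1.

2 3 4 1 5 6 / 6 2 3 5 4 1 / 1 4 5 2 6 3 / 5 1 6 4 3 2 / 3 5 1 6 2 4 / 4 6 2 3 1 5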